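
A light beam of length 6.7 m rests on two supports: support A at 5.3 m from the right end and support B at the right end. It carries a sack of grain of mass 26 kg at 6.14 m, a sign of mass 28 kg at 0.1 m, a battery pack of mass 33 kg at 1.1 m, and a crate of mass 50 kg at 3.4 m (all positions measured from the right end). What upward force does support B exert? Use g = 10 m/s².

R_B ≈ 674 N

Sum moments about support A (its reaction then has zero moment arm).
Sack of grain: 26 × 10 = 260 N down at 6.14 m → arm 0.84 m, τ = 260 × 0.84 = 218.4 N·m counterclockwise.
Sign: 28 × 10 = 280 N down at 0.1 m → arm 5.2 m, τ = 280 × 5.2 = 1456 N·m clockwise.
Battery pack: 33 × 10 = 330 N down at 1.1 m → arm 4.2 m, τ = 330 × 4.2 = 1386 N·m clockwise.
Crate: 50 × 10 = 500 N down at 3.4 m → arm 1.9 m, τ = 500 × 1.9 = 950 N·m clockwise.
Net load moment about support A = 3574 N·m clockwise.
Reaction R at support B is upward at 0 m, arm 5.3 m → moment R × 5.3 counterclockwise.
Balancing moments: R × 5.3 = 3574, giving R = 674 N.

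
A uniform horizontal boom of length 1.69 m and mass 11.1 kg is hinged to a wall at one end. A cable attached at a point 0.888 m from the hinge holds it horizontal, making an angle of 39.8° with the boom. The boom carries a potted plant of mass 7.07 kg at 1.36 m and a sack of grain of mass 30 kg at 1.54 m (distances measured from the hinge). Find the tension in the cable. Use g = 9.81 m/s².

Taking torques about the hinge:
Beam weight: 11.1 × 9.81 = 108.9 N down at 0.845 m → arm 0.845 m, τ = 108.9 × 0.845 = 92.02 N·m clockwise.
Potted plant: 7.07 × 9.81 = 69.36 N down at 1.36 m → arm 1.36 m, τ = 69.36 × 1.36 = 94.33 N·m clockwise.
Sack of grain: 30 × 9.81 = 294.3 N down at 1.54 m → arm 1.54 m, τ = 294.3 × 1.54 = 453.2 N·m clockwise.
Total clockwise load moment = 639.5 N·m.
The cable tension T acts at 0.888 m; only its component perpendicular to the boom, T sinθ, produces torque. sin 39.8° = 0.6401.
Balancing moments: T × 0.888 × 0.6401 = 639.5, giving T = 639.5 / 0.5684 = 1130 N.

T ≈ 1130 N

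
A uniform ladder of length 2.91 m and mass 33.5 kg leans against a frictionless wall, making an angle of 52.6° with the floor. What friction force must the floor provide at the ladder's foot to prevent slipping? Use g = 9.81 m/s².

Choose the foot of the ladder as the axis so the floor normal and friction both act there and drop out.
Ladder weight 33.5×9.81 = 328.6 N acts at 1.455 m along the ladder; its horizontal arm is 1.455·cos52.6° = 0.8837 m → τ = 290.4 N·m clockwise.
Wall normal N acts horizontally at the top; its moment arm is the height L sinθ = 2.91·sin52.6° = 2.312 m, counterclockwise.
Στ = 0 ⇒ N × 2.312 = 290.4 ⇒ N = 126 N.
ΣFx = 0: friction at the foot balances the wall's push, so f = N_wall = 126 N.

f ≈ 126 N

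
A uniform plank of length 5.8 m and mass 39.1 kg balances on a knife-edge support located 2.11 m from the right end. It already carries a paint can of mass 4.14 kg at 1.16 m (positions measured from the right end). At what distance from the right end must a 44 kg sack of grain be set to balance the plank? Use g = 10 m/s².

Take moments about the knife-edge support (at 2.11 m from the right end).
Beam weight: 39.1 × 10 = 391 N down at 2.9 m → arm 0.79 m, τ = 391 × 0.79 = 308.9 N·m counterclockwise.
Paint can: 4.14 × 10 = 41.4 N down at 1.16 m → arm 0.95 m, τ = 41.4 × 0.95 = 39.33 N·m clockwise.
Net moment of existing loads = 269.6 N·m counterclockwise.
The sack of grain weighs 44 × 10 = 440 N and must supply an equal clockwise moment, so its lever arm about the knife-edge support is 269.6 / 440 = 0.613 m.
That puts it at 2.11 − 0.613 = 1.5 m from the right end.

x ≈ 1.5 m from the right end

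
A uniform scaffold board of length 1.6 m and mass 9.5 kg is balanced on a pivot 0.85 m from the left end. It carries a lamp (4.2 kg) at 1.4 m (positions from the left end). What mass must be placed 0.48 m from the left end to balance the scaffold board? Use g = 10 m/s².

m ≈ 4.96 kg

Choose the pivot (at 0.85 m from the left end) as the axis so the support reaction has zero arm there.
Beam weight: 9.5 × 10 = 95 N down at 0.8 m → arm 0.05 m, τ = 95 × 0.05 = 4.75 N·m counterclockwise.
Lamp: 4.2 × 10 = 42 N down at 1.4 m → arm 0.55 m, τ = 42 × 0.55 = 23.1 N·m clockwise.
Net moment of known loads = 18.35 N·m clockwise.
An unknown mass m at 0.48 m has arm 0.37 m; its moment is m·g·0.37 counterclockwise.
For rotational equilibrium, m × 10 × 0.37 = 18.35, so m = 18.35 / (10 × 0.37) = 4.96 kg.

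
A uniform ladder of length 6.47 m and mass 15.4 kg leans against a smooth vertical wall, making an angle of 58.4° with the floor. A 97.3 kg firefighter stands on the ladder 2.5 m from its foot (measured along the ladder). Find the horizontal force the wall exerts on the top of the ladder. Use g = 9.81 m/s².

Sum moments about the foot of the ladder (the floor normal and friction both act there and drop out).
Ladder weight 15.4×9.81 = 151.1 N acts at 3.235 m along the ladder; its horizontal arm is 3.235·cos58.4° = 1.695 m → τ = 256.1 N·m clockwise.
Firefighter: 97.3×9.81 = 954.5 N at 2.5 m → arm 1.31 m → τ = 1250 N·m clockwise.
Wall normal N acts horizontally at the top; its moment arm is the height L sinθ = 6.47·sin58.4° = 5.511 m, counterclockwise.
For rotational equilibrium, N × 5.511 = 1506, so N = 273 N.

N_wall ≈ 273 N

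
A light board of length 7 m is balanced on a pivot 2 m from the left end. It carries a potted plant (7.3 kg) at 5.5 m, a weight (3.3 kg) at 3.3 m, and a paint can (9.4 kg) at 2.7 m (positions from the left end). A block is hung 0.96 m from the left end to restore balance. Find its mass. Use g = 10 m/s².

m ≈ 35 kg

About the pivot (at 2 m from the left end):
Potted plant: 7.3 × 10 = 73 N down at 5.5 m → arm 3.5 m, τ = 73 × 3.5 = 255.5 N·m clockwise.
Weight: 3.3 × 10 = 33 N down at 3.3 m → arm 1.3 m, τ = 33 × 1.3 = 42.9 N·m clockwise.
Paint can: 9.4 × 10 = 94 N down at 2.7 m → arm 0.7 m, τ = 94 × 0.7 = 65.8 N·m clockwise.
Net moment of known loads = 364.2 N·m clockwise.
An unknown mass m at 0.96 m has arm 1.04 m; its moment is m·g·1.04 counterclockwise.
For rotational equilibrium, m × 10 × 1.04 = 364.2, so m = 364.2 / (10 × 1.04) = 35 kg.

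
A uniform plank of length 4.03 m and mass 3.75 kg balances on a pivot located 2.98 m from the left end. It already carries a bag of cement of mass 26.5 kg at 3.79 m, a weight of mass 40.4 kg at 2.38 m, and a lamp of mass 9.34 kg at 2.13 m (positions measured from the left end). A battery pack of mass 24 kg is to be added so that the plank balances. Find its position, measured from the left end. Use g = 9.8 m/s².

Choose the pivot (at 2.98 m from the left end) as the axis so the support reaction has zero arm there.
Beam weight: 3.75 × 9.8 = 36.75 N down at 2.015 m → arm 0.965 m, τ = 36.75 × 0.965 = 35.46 N·m counterclockwise.
Bag of cement: 26.5 × 9.8 = 259.7 N down at 3.79 m → arm 0.81 m, τ = 259.7 × 0.81 = 210.4 N·m clockwise.
Weight: 40.4 × 9.8 = 395.9 N down at 2.38 m → arm 0.6 m, τ = 395.9 × 0.6 = 237.5 N·m counterclockwise.
Lamp: 9.34 × 9.8 = 91.53 N down at 2.13 m → arm 0.85 m, τ = 91.53 × 0.85 = 77.8 N·m counterclockwise.
Net moment of existing loads = 140.4 N·m counterclockwise.
The battery pack weighs 24 × 9.8 = 235.2 N and must supply an equal clockwise moment, so its lever arm about the pivot is 140.4 / 235.2 = 0.597 m.
That puts it at 2.98 + 0.597 = 3.58 m from the left end.

x ≈ 3.58 m from the left end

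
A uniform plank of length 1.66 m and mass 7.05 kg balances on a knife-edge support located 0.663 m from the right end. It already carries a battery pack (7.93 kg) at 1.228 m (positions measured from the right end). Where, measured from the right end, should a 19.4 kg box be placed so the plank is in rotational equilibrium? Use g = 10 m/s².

Take moments about the knife-edge support (at 0.663 m from the right end).
Beam weight: 7.05 × 10 = 70.5 N down at 0.83 m → arm 0.167 m, τ = 70.5 × 0.167 = 11.77 N·m counterclockwise.
Battery pack: 7.93 × 10 = 79.3 N down at 1.228 m → arm 0.565 m, τ = 79.3 × 0.565 = 44.8 N·m counterclockwise.
Net moment of existing loads = 56.57 N·m counterclockwise.
The box weighs 19.4 × 10 = 194 N and must supply an equal clockwise moment, so its lever arm about the knife-edge support is 56.57 / 194 = 0.292 m.
That puts it at 0.663 − 0.292 = 0.371 m from the right end.

x ≈ 0.371 m from the right end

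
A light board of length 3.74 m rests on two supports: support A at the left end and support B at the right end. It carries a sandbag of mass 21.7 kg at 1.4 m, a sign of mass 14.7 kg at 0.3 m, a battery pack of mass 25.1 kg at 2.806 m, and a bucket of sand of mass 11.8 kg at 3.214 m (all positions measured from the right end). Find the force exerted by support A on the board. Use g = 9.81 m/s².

Take moments about support B.
Sandbag: 21.7 × 9.81 = 212.9 N down at 1.4 m → arm 1.4 m, τ = 212.9 × 1.4 = 298.1 N·m counterclockwise.
Sign: 14.7 × 9.81 = 144.2 N down at 0.3 m → arm 0.3 m, τ = 144.2 × 0.3 = 43.26 N·m counterclockwise.
Battery pack: 25.1 × 9.81 = 246.2 N down at 2.806 m → arm 2.806 m, τ = 246.2 × 2.806 = 690.8 N·m counterclockwise.
Bucket of sand: 11.8 × 9.81 = 115.8 N down at 3.214 m → arm 3.214 m, τ = 115.8 × 3.214 = 372.2 N·m counterclockwise.
Net load moment about support B = 1404 N·m counterclockwise.
Reaction R at support A is upward at 3.74 m, arm 3.74 m → moment R × 3.74 clockwise.
For rotational equilibrium, R × 3.74 = 1404, so R = 375 N.

R_A ≈ 375 N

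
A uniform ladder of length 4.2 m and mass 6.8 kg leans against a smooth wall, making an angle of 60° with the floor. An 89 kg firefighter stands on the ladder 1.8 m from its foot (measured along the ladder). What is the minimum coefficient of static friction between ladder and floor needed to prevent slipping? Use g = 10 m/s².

Taking torques about the foot of the ladder:
Ladder weight 6.8×10 = 68 N acts at 2.1 m along the ladder; its horizontal arm is 2.1·cos60° = 1.05 m → τ = 71.4 N·m clockwise.
Firefighter: 89×10 = 890 N at 1.8 m → arm 0.9 m → τ = 801 N·m clockwise.
Wall normal N acts horizontally at the top; its moment arm is the height L sinθ = 4.2·sin60° = 3.637 m, counterclockwise.
Στ = 0 ⇒ N × 3.637 = 872.4 ⇒ N = 239.9 N.
ΣFx = 0 ⇒ f = N_wall = 239.9 N. ΣFy = 0 ⇒ N_floor = 958 N.
μ_min = f / N_floor = 239.9 / 958 = 0.25.

μ_min ≈ 0.25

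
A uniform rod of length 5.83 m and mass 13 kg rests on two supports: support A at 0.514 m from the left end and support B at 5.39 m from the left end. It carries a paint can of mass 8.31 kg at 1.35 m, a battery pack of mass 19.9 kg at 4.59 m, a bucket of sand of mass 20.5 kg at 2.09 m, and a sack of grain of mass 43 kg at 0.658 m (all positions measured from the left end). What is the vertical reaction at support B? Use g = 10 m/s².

Take moments about support A.
Beam weight: 13 × 10 = 130 N down at 2.915 m → arm 2.401 m, τ = 130 × 2.401 = 312.1 N·m clockwise.
Paint can: 8.31 × 10 = 83.1 N down at 1.35 m → arm 0.836 m, τ = 83.1 × 0.836 = 69.47 N·m clockwise.
Battery pack: 19.9 × 10 = 199 N down at 4.59 m → arm 4.076 m, τ = 199 × 4.076 = 811.1 N·m clockwise.
Bucket of sand: 20.5 × 10 = 205 N down at 2.09 m → arm 1.576 m, τ = 205 × 1.576 = 323.1 N·m clockwise.
Sack of grain: 43 × 10 = 430 N down at 0.658 m → arm 0.144 m, τ = 430 × 0.144 = 61.92 N·m clockwise.
Net load moment about support A = 1578 N·m clockwise.
Reaction R at support B is upward at 5.39 m, arm 4.876 m → moment R × 4.876 counterclockwise.
Setting net torque to zero: R × 4.876 = 1578 → R = 324 N.

R_B ≈ 324 N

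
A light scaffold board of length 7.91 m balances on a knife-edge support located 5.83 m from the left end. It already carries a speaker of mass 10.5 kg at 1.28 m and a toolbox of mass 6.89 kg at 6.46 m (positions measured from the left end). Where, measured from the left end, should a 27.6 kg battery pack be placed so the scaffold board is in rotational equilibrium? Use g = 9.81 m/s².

Taking torques about the knife-edge support (at 5.83 m from the left end):
Speaker: 10.5 × 9.81 = 103 N down at 1.28 m → arm 4.55 m, τ = 103 × 4.55 = 468.6 N·m counterclockwise.
Toolbox: 6.89 × 9.81 = 67.59 N down at 6.46 m → arm 0.63 m, τ = 67.59 × 0.63 = 42.58 N·m clockwise.
Net moment of existing loads = 426 N·m counterclockwise.
The battery pack weighs 27.6 × 9.81 = 270.8 N and must supply an equal clockwise moment, so its lever arm about the knife-edge support is 426 / 270.8 = 1.57 m.
That puts it at 5.83 + 1.57 = 7.4 m from the left end.

x ≈ 7.4 m from the left end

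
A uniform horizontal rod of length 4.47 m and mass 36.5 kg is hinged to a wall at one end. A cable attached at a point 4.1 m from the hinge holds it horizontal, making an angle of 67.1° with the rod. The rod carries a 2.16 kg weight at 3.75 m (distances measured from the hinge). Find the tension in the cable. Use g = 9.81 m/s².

T ≈ 233 N

Choose the hinge as the axis so the unknown hinge reaction has zero arm there.
Beam weight: 36.5 × 9.81 = 358.1 N down at 2.235 m → arm 2.235 m, τ = 358.1 × 2.235 = 800.4 N·m clockwise.
Weight: 2.16 × 9.81 = 21.19 N down at 3.75 m → arm 3.75 m, τ = 21.19 × 3.75 = 79.46 N·m clockwise.
Total clockwise load moment = 879.9 N·m.
The cable tension T acts at 4.1 m; only its component perpendicular to the rod, T sinθ, produces torque. sin 67.1° = 0.9212.
Setting net torque to zero: T × 4.1 × 0.9212 = 879.9 → T = 879.9 / 3.777 = 233 N.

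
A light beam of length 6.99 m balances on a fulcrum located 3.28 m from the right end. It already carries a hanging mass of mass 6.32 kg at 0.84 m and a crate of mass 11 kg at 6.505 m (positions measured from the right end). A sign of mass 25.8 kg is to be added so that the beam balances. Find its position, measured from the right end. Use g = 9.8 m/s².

x ≈ 2.5 m from the right end

Choose the fulcrum (at 3.28 m from the right end) as the axis so the support reaction has zero arm there.
Hanging mass: 6.32 × 9.8 = 61.94 N down at 0.84 m → arm 2.44 m, τ = 61.94 × 2.44 = 151.1 N·m clockwise.
Crate: 11 × 9.8 = 107.8 N down at 6.505 m → arm 3.225 m, τ = 107.8 × 3.225 = 347.7 N·m counterclockwise.
Net moment of existing loads = 196.6 N·m counterclockwise.
The sign weighs 25.8 × 9.8 = 252.8 N and must supply an equal clockwise moment, so its lever arm about the fulcrum is 196.6 / 252.8 = 0.778 m.
That puts it at 3.28 − 0.778 = 2.5 m from the right end.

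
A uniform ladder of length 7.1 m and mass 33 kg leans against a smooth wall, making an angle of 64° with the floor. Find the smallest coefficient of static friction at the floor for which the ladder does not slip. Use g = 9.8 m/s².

μ_min ≈ 0.244

Sum moments about the foot of the ladder (the floor normal and friction both act there and drop out).
Ladder weight 33×9.8 = 323.4 N acts at 3.55 m along the ladder; its horizontal arm is 3.55·cos64° = 1.556 m → τ = 503.2 N·m clockwise.
Wall normal N acts horizontally at the top; its moment arm is the height L sinθ = 7.1·sin64° = 6.381 m, counterclockwise.
Setting net torque to zero: N × 6.381 = 503.2 → N = 78.86 N.
ΣFx = 0 ⇒ f = N_wall = 78.86 N. ΣFy = 0 ⇒ N_floor = 323.4 N.
μ_min = f / N_floor = 78.86 / 323.4 = 0.244.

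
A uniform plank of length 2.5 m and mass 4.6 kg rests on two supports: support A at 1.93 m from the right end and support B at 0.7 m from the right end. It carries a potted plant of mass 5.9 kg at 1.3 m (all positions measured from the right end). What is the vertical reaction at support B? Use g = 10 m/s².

R_B ≈ 55.7 N

Choose support A as the axis so its reaction then has zero moment arm.
Beam weight: 4.6 × 10 = 46 N down at 1.25 m → arm 0.68 m, τ = 46 × 0.68 = 31.28 N·m clockwise.
Potted plant: 5.9 × 10 = 59 N down at 1.3 m → arm 0.63 m, τ = 59 × 0.63 = 37.17 N·m clockwise.
Net load moment about support A = 68.45 N·m clockwise.
Reaction R at support B is upward at 0.7 m, arm 1.23 m → moment R × 1.23 counterclockwise.
Setting net torque to zero: R × 1.23 = 68.45 → R = 55.7 N.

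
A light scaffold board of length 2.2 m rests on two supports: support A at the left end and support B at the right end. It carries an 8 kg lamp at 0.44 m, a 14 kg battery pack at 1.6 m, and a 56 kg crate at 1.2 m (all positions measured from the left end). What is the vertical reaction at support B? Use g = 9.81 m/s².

R_B ≈ 415 N

Sum moments about support A (its reaction then has zero moment arm).
Lamp: 8 × 9.81 = 78.48 N down at 0.44 m → arm 0.44 m, τ = 78.48 × 0.44 = 34.53 N·m clockwise.
Battery pack: 14 × 9.81 = 137.3 N down at 1.6 m → arm 1.6 m, τ = 137.3 × 1.6 = 219.7 N·m clockwise.
Crate: 56 × 9.81 = 549.4 N down at 1.2 m → arm 1.2 m, τ = 549.4 × 1.2 = 659.3 N·m clockwise.
Net load moment about support A = 913.5 N·m clockwise.
Reaction R at support B is upward at 2.2 m, arm 2.2 m → moment R × 2.2 counterclockwise.
Balancing moments: R × 2.2 = 913.5, giving R = 415 N.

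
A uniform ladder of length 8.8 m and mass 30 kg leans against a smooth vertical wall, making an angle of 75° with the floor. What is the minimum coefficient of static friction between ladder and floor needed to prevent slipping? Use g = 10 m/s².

Choose the foot of the ladder as the axis so the floor normal and friction both act there and drop out.
Ladder weight 30×10 = 300 N acts at 4.4 m along the ladder; its horizontal arm is 4.4·cos75° = 1.139 m → τ = 341.7 N·m clockwise.
Wall normal N acts horizontally at the top; its moment arm is the height L sinθ = 8.8·sin75° = 8.5 m, counterclockwise.
Setting net torque to zero: N × 8.5 = 341.7 → N = 40.2 N.
ΣFx = 0 ⇒ f = N_wall = 40.2 N. ΣFy = 0 ⇒ N_floor = 300 N.
μ_min = f / N_floor = 40.2 / 300 = 0.134.

μ_min ≈ 0.134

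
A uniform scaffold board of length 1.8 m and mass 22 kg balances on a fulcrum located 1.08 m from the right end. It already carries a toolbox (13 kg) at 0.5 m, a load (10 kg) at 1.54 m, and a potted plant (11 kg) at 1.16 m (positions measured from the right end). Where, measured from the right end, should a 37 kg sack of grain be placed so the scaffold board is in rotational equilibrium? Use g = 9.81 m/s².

About the fulcrum (at 1.08 m from the right end):
Beam weight: 22 × 9.81 = 215.8 N down at 0.9 m → arm 0.18 m, τ = 215.8 × 0.18 = 38.84 N·m clockwise.
Toolbox: 13 × 9.81 = 127.5 N down at 0.5 m → arm 0.58 m, τ = 127.5 × 0.58 = 73.95 N·m clockwise.
Load: 10 × 9.81 = 98.1 N down at 1.54 m → arm 0.46 m, τ = 98.1 × 0.46 = 45.13 N·m counterclockwise.
Potted plant: 11 × 9.81 = 107.9 N down at 1.16 m → arm 0.08 m, τ = 107.9 × 0.08 = 8.632 N·m counterclockwise.
Net moment of existing loads = 59.03 N·m clockwise.
The sack of grain weighs 37 × 9.81 = 363 N and must supply an equal counterclockwise moment, so its lever arm about the fulcrum is 59.03 / 363 = 0.163 m.
That puts it at 1.08 + 0.163 = 1.24 m from the right end.

x ≈ 1.24 m from the right end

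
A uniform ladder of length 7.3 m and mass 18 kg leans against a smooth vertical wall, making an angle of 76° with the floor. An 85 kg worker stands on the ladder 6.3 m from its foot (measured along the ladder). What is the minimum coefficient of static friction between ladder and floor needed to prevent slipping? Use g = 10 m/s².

μ_min ≈ 0.199

Choose the foot of the ladder as the axis so the floor normal and friction both act there and drop out.
Ladder weight 18×10 = 180 N acts at 3.65 m along the ladder; its horizontal arm is 3.65·cos76° = 0.883 m → τ = 158.9 N·m clockwise.
Worker: 85×10 = 850 N at 6.3 m → arm 1.524 m → τ = 1295 N·m clockwise.
Wall normal N acts horizontally at the top; its moment arm is the height L sinθ = 7.3·sin76° = 7.083 m, counterclockwise.
Setting net torque to zero: N × 7.083 = 1454 → N = 205.3 N.
ΣFx = 0 ⇒ f = N_wall = 205.3 N. ΣFy = 0 ⇒ N_floor = 1030 N.
μ_min = f / N_floor = 205.3 / 1030 = 0.199.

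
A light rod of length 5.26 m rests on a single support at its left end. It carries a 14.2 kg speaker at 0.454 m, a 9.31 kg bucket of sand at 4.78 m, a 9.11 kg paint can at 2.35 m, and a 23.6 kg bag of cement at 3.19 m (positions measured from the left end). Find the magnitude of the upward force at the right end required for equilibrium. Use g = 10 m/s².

About the left end:
Speaker: 14.2 × 10 = 142 N down at 0.454 m → arm 0.454 m, τ = 142 × 0.454 = 64.47 N·m clockwise.
Bucket of sand: 9.31 × 10 = 93.1 N down at 4.78 m → arm 4.78 m, τ = 93.1 × 4.78 = 445 N·m clockwise.
Paint can: 9.11 × 10 = 91.1 N down at 2.35 m → arm 2.35 m, τ = 91.1 × 2.35 = 214.1 N·m clockwise.
Bag of cement: 23.6 × 10 = 236 N down at 3.19 m → arm 3.19 m, τ = 236 × 3.19 = 752.8 N·m clockwise.
Net moment of the loads = 1476 N·m clockwise.
The upward force F acts at the right end, arm 5.26 m, giving F × 5.26 counterclockwise.
Στ = 0 ⇒ F × 5.26 = 1476 ⇒ F = 1476 / 5.26 = 281 N.

F ≈ 281 N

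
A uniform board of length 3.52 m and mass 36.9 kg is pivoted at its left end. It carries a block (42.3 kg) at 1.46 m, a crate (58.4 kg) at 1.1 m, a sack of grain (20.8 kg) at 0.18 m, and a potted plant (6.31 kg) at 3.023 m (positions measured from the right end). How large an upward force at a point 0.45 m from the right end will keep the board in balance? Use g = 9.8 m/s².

Sum moments about the left end (the unknown pivot reaction has zero arm there).
Beam weight: 36.9 × 9.8 = 361.6 N down at 1.76 m → arm 1.76 m, τ = 361.6 × 1.76 = 636.4 N·m clockwise.
Block: 42.3 × 9.8 = 414.5 N down at 1.46 m → arm 2.06 m, τ = 414.5 × 2.06 = 853.9 N·m clockwise.
Crate: 58.4 × 9.8 = 572.3 N down at 1.1 m → arm 2.42 m, τ = 572.3 × 2.42 = 1385 N·m clockwise.
Sack of grain: 20.8 × 9.8 = 203.8 N down at 0.18 m → arm 3.34 m, τ = 203.8 × 3.34 = 680.7 N·m clockwise.
Potted plant: 6.31 × 9.8 = 61.84 N down at 3.023 m → arm 0.497 m, τ = 61.84 × 0.497 = 30.73 N·m clockwise.
Net moment of the loads = 3587 N·m clockwise.
The upward force F acts at a point 0.45 m from the right end, arm 3.07 m, giving F × 3.07 counterclockwise.
Balancing moments: F × 3.07 = 3587, giving F = 3587 / 3.07 = 1170 N.

F ≈ 1170 N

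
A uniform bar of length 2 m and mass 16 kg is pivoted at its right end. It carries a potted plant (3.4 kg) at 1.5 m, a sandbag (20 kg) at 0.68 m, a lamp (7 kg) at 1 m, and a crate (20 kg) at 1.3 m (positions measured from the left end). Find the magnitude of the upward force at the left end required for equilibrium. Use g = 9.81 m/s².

F ≈ 319 N

Take moments about the right end.
Beam weight: 16 × 9.81 = 157 N down at 1 m → arm 1 m, τ = 157 × 1 = 157 N·m counterclockwise.
Potted plant: 3.4 × 9.81 = 33.35 N down at 1.5 m → arm 0.5 m, τ = 33.35 × 0.5 = 16.68 N·m counterclockwise.
Sandbag: 20 × 9.81 = 196.2 N down at 0.68 m → arm 1.32 m, τ = 196.2 × 1.32 = 259 N·m counterclockwise.
Lamp: 7 × 9.81 = 68.67 N down at 1 m → arm 1 m, τ = 68.67 × 1 = 68.67 N·m counterclockwise.
Crate: 20 × 9.81 = 196.2 N down at 1.3 m → arm 0.7 m, τ = 196.2 × 0.7 = 137.3 N·m counterclockwise.
Net moment of the loads = 638.7 N·m counterclockwise.
The upward force F acts at the left end, arm 2 m, giving F × 2 clockwise.
Στ = 0 ⇒ F × 2 = 638.7 ⇒ F = 638.7 / 2 = 319 N.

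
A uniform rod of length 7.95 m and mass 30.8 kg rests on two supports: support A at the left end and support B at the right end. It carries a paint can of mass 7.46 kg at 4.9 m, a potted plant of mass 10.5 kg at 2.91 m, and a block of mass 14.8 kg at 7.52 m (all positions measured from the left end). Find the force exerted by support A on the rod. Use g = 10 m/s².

R_A ≈ 257 N

About support B:
Beam weight: 30.8 × 10 = 308 N down at 3.975 m → arm 3.975 m, τ = 308 × 3.975 = 1224 N·m counterclockwise.
Paint can: 7.46 × 10 = 74.6 N down at 4.9 m → arm 3.05 m, τ = 74.6 × 3.05 = 227.5 N·m counterclockwise.
Potted plant: 10.5 × 10 = 105 N down at 2.91 m → arm 5.04 m, τ = 105 × 5.04 = 529.2 N·m counterclockwise.
Block: 14.8 × 10 = 148 N down at 7.52 m → arm 0.43 m, τ = 148 × 0.43 = 63.64 N·m counterclockwise.
Net load moment about support B = 2044 N·m counterclockwise.
Reaction R at support A is upward at 0 m, arm 7.95 m → moment R × 7.95 clockwise.
Setting net torque to zero: R × 7.95 = 2044 → R = 257 N.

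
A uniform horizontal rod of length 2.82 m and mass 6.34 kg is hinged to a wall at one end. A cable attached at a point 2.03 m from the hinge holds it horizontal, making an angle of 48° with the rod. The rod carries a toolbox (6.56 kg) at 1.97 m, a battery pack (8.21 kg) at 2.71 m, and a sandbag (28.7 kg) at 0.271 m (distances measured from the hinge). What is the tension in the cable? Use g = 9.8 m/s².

T ≈ 337 N

Sum moments about the hinge (the unknown hinge reaction has zero arm there).
Beam weight: 6.34 × 9.8 = 62.13 N down at 1.41 m → arm 1.41 m, τ = 62.13 × 1.41 = 87.6 N·m clockwise.
Toolbox: 6.56 × 9.8 = 64.29 N down at 1.97 m → arm 1.97 m, τ = 64.29 × 1.97 = 126.7 N·m clockwise.
Battery pack: 8.21 × 9.8 = 80.46 N down at 2.71 m → arm 2.71 m, τ = 80.46 × 2.71 = 218 N·m clockwise.
Sandbag: 28.7 × 9.8 = 281.3 N down at 0.271 m → arm 0.271 m, τ = 281.3 × 0.271 = 76.23 N·m clockwise.
Total clockwise load moment = 508.5 N·m.
The cable tension T acts at 2.03 m; only its component perpendicular to the rod, T sinθ, produces torque. sin 48° = 0.7431.
Στ = 0 ⇒ T × 2.03 × 0.7431 = 508.5 ⇒ T = 508.5 / 1.508 = 337 N.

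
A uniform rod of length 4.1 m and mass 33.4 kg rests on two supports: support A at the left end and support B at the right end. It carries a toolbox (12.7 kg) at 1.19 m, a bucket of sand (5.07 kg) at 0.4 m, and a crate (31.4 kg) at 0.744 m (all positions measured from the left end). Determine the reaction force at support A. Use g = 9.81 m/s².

R_A ≈ 549 N

Take moments about support B.
Beam weight: 33.4 × 9.81 = 327.7 N down at 2.05 m → arm 2.05 m, τ = 327.7 × 2.05 = 671.8 N·m counterclockwise.
Toolbox: 12.7 × 9.81 = 124.6 N down at 1.19 m → arm 2.91 m, τ = 124.6 × 2.91 = 362.6 N·m counterclockwise.
Bucket of sand: 5.07 × 9.81 = 49.74 N down at 0.4 m → arm 3.7 m, τ = 49.74 × 3.7 = 184 N·m counterclockwise.
Crate: 31.4 × 9.81 = 308 N down at 0.744 m → arm 3.356 m, τ = 308 × 3.356 = 1034 N·m counterclockwise.
Net load moment about support B = 2252 N·m counterclockwise.
Reaction R at support A is upward at 0 m, arm 4.1 m → moment R × 4.1 clockwise.
For rotational equilibrium, R × 4.1 = 2252, so R = 549 N.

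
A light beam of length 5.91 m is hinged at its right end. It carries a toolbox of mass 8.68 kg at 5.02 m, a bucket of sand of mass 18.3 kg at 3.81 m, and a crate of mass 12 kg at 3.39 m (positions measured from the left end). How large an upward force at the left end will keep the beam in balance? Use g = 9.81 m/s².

Take moments about the right end.
Toolbox: 8.68 × 9.81 = 85.15 N down at 5.02 m → arm 0.89 m, τ = 85.15 × 0.89 = 75.78 N·m counterclockwise.
Bucket of sand: 18.3 × 9.81 = 179.5 N down at 3.81 m → arm 2.1 m, τ = 179.5 × 2.1 = 376.9 N·m counterclockwise.
Crate: 12 × 9.81 = 117.7 N down at 3.39 m → arm 2.52 m, τ = 117.7 × 2.52 = 296.6 N·m counterclockwise.
Net moment of the loads = 749.3 N·m counterclockwise.
The upward force F acts at the left end, arm 5.91 m, giving F × 5.91 clockwise.
Στ = 0 ⇒ F × 5.91 = 749.3 ⇒ F = 749.3 / 5.91 = 127 N.

F ≈ 127 N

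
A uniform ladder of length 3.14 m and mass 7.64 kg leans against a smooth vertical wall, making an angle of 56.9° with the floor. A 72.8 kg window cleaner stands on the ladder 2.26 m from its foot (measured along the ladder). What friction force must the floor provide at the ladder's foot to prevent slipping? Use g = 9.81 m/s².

About the foot of the ladder:
Ladder weight 7.64×9.81 = 74.95 N acts at 1.57 m along the ladder; its horizontal arm is 1.57·cos56.9° = 0.8574 m → τ = 64.26 N·m clockwise.
Window cleaner: 72.8×9.81 = 714.2 N at 2.26 m → arm 1.234 m → τ = 881.3 N·m clockwise.
Wall normal N acts horizontally at the top; its moment arm is the height L sinθ = 3.14·sin56.9° = 2.63 m, counterclockwise.
Setting net torque to zero: N × 2.63 = 945.6 → N = 360 N.
ΣFx = 0: friction at the foot balances the wall's push, so f = N_wall = 360 N.

f ≈ 360 N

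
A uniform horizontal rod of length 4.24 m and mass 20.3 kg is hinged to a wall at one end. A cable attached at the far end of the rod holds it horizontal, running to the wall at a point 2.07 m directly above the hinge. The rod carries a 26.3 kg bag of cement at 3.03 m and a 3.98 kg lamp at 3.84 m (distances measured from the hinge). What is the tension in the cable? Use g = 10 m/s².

T ≈ 742 N

Take moments about the hinge.
Beam weight: 20.3 × 10 = 203 N down at 2.12 m → arm 2.12 m, τ = 203 × 2.12 = 430.4 N·m clockwise.
Bag of cement: 26.3 × 10 = 263 N down at 3.03 m → arm 3.03 m, τ = 263 × 3.03 = 796.9 N·m clockwise.
Lamp: 3.98 × 10 = 39.8 N down at 3.84 m → arm 3.84 m, τ = 39.8 × 3.84 = 152.8 N·m clockwise.
Total clockwise load moment = 1380 N·m.
The cable tension T acts at 4.24 m; only its component perpendicular to the rod, T sinθ, produces torque. sinθ = h/√(h²+d²) = 2.07/√(2.07²+4.24²) = 0.4387.
Στ = 0 ⇒ T × 4.24 × 0.4387 = 1380 ⇒ T = 1380 / 1.86 = 742 N.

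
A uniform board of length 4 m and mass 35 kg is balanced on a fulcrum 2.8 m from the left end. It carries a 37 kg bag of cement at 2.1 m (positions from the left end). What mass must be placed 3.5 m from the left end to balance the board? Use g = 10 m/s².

m ≈ 77 kg

Choose the fulcrum (at 2.8 m from the left end) as the axis so the support reaction has zero arm there.
Beam weight: 35 × 10 = 350 N down at 2 m → arm 0.8 m, τ = 350 × 0.8 = 280 N·m counterclockwise.
Bag of cement: 37 × 10 = 370 N down at 2.1 m → arm 0.7 m, τ = 370 × 0.7 = 259 N·m counterclockwise.
Net moment of known loads = 539 N·m counterclockwise.
An unknown mass m at 3.5 m has arm 0.7 m; its moment is m·g·0.7 clockwise.
Setting net torque to zero: m × 10 × 0.7 = 539 → m = 539 / (10 × 0.7) = 77 kg.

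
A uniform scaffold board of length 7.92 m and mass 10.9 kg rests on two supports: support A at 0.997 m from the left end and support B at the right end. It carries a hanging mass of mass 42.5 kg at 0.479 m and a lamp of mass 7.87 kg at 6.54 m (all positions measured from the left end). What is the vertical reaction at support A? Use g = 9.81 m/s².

Choose support B as the axis so its reaction then has zero moment arm.
Beam weight: 10.9 × 9.81 = 106.9 N down at 3.96 m → arm 3.96 m, τ = 106.9 × 3.96 = 423.3 N·m counterclockwise.
Hanging mass: 42.5 × 9.81 = 416.9 N down at 0.479 m → arm 7.441 m, τ = 416.9 × 7.441 = 3102 N·m counterclockwise.
Lamp: 7.87 × 9.81 = 77.2 N down at 6.54 m → arm 1.38 m, τ = 77.2 × 1.38 = 106.5 N·m counterclockwise.
Net load moment about support B = 3632 N·m counterclockwise.
Reaction R at support A is upward at 0.997 m, arm 6.923 m → moment R × 6.923 clockwise.
For rotational equilibrium, R × 6.923 = 3632, so R = 525 N.

R_A ≈ 525 N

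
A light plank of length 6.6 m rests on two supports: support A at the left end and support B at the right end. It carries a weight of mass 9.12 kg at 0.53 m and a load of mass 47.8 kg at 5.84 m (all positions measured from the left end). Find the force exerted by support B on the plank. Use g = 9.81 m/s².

Taking torques about support A:
Weight: 9.12 × 9.81 = 89.47 N down at 0.53 m → arm 0.53 m, τ = 89.47 × 0.53 = 47.42 N·m clockwise.
Load: 47.8 × 9.81 = 468.9 N down at 5.84 m → arm 5.84 m, τ = 468.9 × 5.84 = 2738 N·m clockwise.
Net load moment about support A = 2785 N·m clockwise.
Reaction R at support B is upward at 6.6 m, arm 6.6 m → moment R × 6.6 counterclockwise.
Στ = 0 ⇒ R × 6.6 = 2785 ⇒ R = 422 N.

R_B ≈ 422 N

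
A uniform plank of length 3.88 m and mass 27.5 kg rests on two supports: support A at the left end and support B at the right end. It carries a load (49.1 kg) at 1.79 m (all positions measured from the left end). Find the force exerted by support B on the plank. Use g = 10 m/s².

Choose support A as the axis so its reaction then has zero moment arm.
Beam weight: 27.5 × 10 = 275 N down at 1.94 m → arm 1.94 m, τ = 275 × 1.94 = 533.5 N·m clockwise.
Load: 49.1 × 10 = 491 N down at 1.79 m → arm 1.79 m, τ = 491 × 1.79 = 878.9 N·m clockwise.
Net load moment about support A = 1412 N·m clockwise.
Reaction R at support B is upward at 3.88 m, arm 3.88 m → moment R × 3.88 counterclockwise.
Setting net torque to zero: R × 3.88 = 1412 → R = 364 N.

R_B ≈ 364 N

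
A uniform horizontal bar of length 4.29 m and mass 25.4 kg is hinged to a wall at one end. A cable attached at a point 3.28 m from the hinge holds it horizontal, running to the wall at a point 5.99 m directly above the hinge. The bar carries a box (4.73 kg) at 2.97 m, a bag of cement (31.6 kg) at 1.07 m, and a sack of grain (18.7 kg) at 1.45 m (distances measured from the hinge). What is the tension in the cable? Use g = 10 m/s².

Taking torques about the hinge:
Beam weight: 25.4 × 10 = 254 N down at 2.145 m → arm 2.145 m, τ = 254 × 2.145 = 544.8 N·m clockwise.
Box: 4.73 × 10 = 47.3 N down at 2.97 m → arm 2.97 m, τ = 47.3 × 2.97 = 140.5 N·m clockwise.
Bag of cement: 31.6 × 10 = 316 N down at 1.07 m → arm 1.07 m, τ = 316 × 1.07 = 338.1 N·m clockwise.
Sack of grain: 18.7 × 10 = 187 N down at 1.45 m → arm 1.45 m, τ = 187 × 1.45 = 271.1 N·m clockwise.
Total clockwise load moment = 1294 N·m.
The cable tension T acts at 3.28 m; only its component perpendicular to the bar, T sinθ, produces torque. sinθ = h/√(h²+d²) = 5.99/√(5.99²+3.28²) = 0.8771.
Setting net torque to zero: T × 3.28 × 0.8771 = 1294 → T = 1294 / 2.877 = 450 N.

T ≈ 450 N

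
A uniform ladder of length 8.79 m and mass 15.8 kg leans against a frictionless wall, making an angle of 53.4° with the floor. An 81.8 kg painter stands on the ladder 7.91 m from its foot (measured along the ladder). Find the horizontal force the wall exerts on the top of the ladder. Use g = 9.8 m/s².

About the foot of the ladder:
Ladder weight 15.8×9.8 = 154.8 N acts at 4.395 m along the ladder; its horizontal arm is 4.395·cos53.4° = 2.62 m → τ = 405.6 N·m clockwise.
Painter: 81.8×9.8 = 801.6 N at 7.91 m → arm 4.716 m → τ = 3780 N·m clockwise.
Wall normal N acts horizontally at the top; its moment arm is the height L sinθ = 8.79·sin53.4° = 7.057 m, counterclockwise.
Setting net torque to zero: N × 7.057 = 4186 → N = 593 N.

N_wall ≈ 593 N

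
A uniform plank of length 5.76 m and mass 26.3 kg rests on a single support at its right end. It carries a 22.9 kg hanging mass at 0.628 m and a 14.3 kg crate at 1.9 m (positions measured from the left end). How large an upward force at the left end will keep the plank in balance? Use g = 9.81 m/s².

F ≈ 423 N

About the right end:
Beam weight: 26.3 × 9.81 = 258 N down at 2.88 m → arm 2.88 m, τ = 258 × 2.88 = 743 N·m counterclockwise.
Hanging mass: 22.9 × 9.81 = 224.6 N down at 0.628 m → arm 5.132 m, τ = 224.6 × 5.132 = 1153 N·m counterclockwise.
Crate: 14.3 × 9.81 = 140.3 N down at 1.9 m → arm 3.86 m, τ = 140.3 × 3.86 = 541.6 N·m counterclockwise.
Net moment of the loads = 2438 N·m counterclockwise.
The upward force F acts at the left end, arm 5.76 m, giving F × 5.76 clockwise.
Setting net torque to zero: F × 5.76 = 2438 → F = 2438 / 5.76 = 423 N.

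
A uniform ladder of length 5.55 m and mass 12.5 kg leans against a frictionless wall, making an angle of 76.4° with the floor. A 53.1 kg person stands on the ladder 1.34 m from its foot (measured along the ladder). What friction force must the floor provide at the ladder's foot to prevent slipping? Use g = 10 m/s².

f ≈ 46.1 N

Taking torques about the foot of the ladder:
Ladder weight 12.5×10 = 125 N acts at 2.775 m along the ladder; its horizontal arm is 2.775·cos76.4° = 0.6525 m → τ = 81.56 N·m clockwise.
Person: 53.1×10 = 531 N at 1.34 m → arm 0.3151 m → τ = 167.3 N·m clockwise.
Wall normal N acts horizontally at the top; its moment arm is the height L sinθ = 5.55·sin76.4° = 5.394 m, counterclockwise.
Στ = 0 ⇒ N × 5.394 = 248.9 ⇒ N = 46.1 N.
ΣFx = 0: friction at the foot balances the wall's push, so f = N_wall = 46.1 N.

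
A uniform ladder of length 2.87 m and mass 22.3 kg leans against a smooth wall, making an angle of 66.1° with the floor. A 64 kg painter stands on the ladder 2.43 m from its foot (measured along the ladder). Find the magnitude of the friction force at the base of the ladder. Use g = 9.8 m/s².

f ≈ 284 N

Taking torques about the foot of the ladder:
Ladder weight 22.3×9.8 = 218.5 N acts at 1.435 m along the ladder; its horizontal arm is 1.435·cos66.1° = 0.5814 m → τ = 127 N·m clockwise.
Painter: 64×9.8 = 627.2 N at 2.43 m → arm 0.9845 m → τ = 617.5 N·m clockwise.
Wall normal N acts horizontally at the top; its moment arm is the height L sinθ = 2.87·sin66.1° = 2.624 m, counterclockwise.
Στ = 0 ⇒ N × 2.624 = 744.5 ⇒ N = 284 N.
ΣFx = 0: friction at the foot balances the wall's push, so f = N_wall = 284 N.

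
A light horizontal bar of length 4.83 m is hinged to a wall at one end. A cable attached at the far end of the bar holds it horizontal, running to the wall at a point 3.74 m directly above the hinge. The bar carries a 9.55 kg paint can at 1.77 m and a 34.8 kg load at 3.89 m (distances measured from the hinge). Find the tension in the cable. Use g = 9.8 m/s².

T ≈ 505 N

Sum moments about the hinge (the unknown hinge reaction has zero arm there).
Paint can: 9.55 × 9.8 = 93.59 N down at 1.77 m → arm 1.77 m, τ = 93.59 × 1.77 = 165.7 N·m clockwise.
Load: 34.8 × 9.8 = 341 N down at 3.89 m → arm 3.89 m, τ = 341 × 3.89 = 1326 N·m clockwise.
Total clockwise load moment = 1492 N·m.
The cable tension T acts at 4.83 m; only its component perpendicular to the bar, T sinθ, produces torque. sinθ = h/√(h²+d²) = 3.74/√(3.74²+4.83²) = 0.6122.
For rotational equilibrium, T × 4.83 × 0.6122 = 1492, so T = 1492 / 2.957 = 505 N.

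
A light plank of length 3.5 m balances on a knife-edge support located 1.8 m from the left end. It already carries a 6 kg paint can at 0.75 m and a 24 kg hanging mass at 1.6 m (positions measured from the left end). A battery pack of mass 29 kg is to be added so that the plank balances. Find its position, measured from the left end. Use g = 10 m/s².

Choose the knife-edge support (at 1.8 m from the left end) as the axis so the support reaction has zero arm there.
Paint can: 6 × 10 = 60 N down at 0.75 m → arm 1.05 m, τ = 60 × 1.05 = 63 N·m counterclockwise.
Hanging mass: 24 × 10 = 240 N down at 1.6 m → arm 0.2 m, τ = 240 × 0.2 = 48 N·m counterclockwise.
Net moment of existing loads = 111 N·m counterclockwise.
The battery pack weighs 29 × 10 = 290 N and must supply an equal clockwise moment, so its lever arm about the knife-edge support is 111 / 290 = 0.383 m.
That puts it at 1.8 + 0.383 = 2.18 m from the left end.

x ≈ 2.18 m from the left end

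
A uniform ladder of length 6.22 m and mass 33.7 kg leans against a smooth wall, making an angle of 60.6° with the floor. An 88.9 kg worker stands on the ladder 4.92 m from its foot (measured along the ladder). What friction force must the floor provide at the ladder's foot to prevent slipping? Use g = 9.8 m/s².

Take moments about the foot of the ladder.
Ladder weight 33.7×9.8 = 330.3 N acts at 3.11 m along the ladder; its horizontal arm is 3.11·cos60.6° = 1.527 m → τ = 504.4 N·m clockwise.
Worker: 88.9×9.8 = 871.2 N at 4.92 m → arm 2.415 m → τ = 2104 N·m clockwise.
Wall normal N acts horizontally at the top; its moment arm is the height L sinθ = 6.22·sin60.6° = 5.419 m, counterclockwise.
For rotational equilibrium, N × 5.419 = 2608, so N = 481 N.
ΣFx = 0: friction at the foot balances the wall's push, so f = N_wall = 481 N.

f ≈ 481 N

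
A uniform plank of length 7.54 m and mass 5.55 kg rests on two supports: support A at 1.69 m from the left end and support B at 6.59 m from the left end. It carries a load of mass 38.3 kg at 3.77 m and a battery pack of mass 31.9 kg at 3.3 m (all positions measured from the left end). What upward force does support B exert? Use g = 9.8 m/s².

About support A:
Beam weight: 5.55 × 9.8 = 54.39 N down at 3.77 m → arm 2.08 m, τ = 54.39 × 2.08 = 113.1 N·m clockwise.
Load: 38.3 × 9.8 = 375.3 N down at 3.77 m → arm 2.08 m, τ = 375.3 × 2.08 = 780.6 N·m clockwise.
Battery pack: 31.9 × 9.8 = 312.6 N down at 3.3 m → arm 1.61 m, τ = 312.6 × 1.61 = 503.3 N·m clockwise.
Net load moment about support A = 1397 N·m clockwise.
Reaction R at support B is upward at 6.59 m, arm 4.9 m → moment R × 4.9 counterclockwise.
Setting net torque to zero: R × 4.9 = 1397 → R = 285 N.

R_B ≈ 285 N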